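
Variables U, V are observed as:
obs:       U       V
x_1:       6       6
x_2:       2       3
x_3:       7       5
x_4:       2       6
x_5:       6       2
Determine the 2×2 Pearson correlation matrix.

Step 1 — column means:
  mean(U) = (6 + 2 + 7 + 2 + 6) / 5 = 23/5 = 4.6
  mean(V) = (6 + 3 + 5 + 6 + 2) / 5 = 22/5 = 4.4

Step 2 — sample variances and covariances s[i,j] = (1/(n-1)) · Σ_k (x_{k,i} - mean_i) · (x_{k,j} - mean_j), with n-1 = 4:
  s[U,U] = ((1.4)·(1.4) + (-2.6)·(-2.6) + (2.4)·(2.4) + (-2.6)·(-2.6) + (1.4)·(1.4)) / 4 = 23.2/4 = 5.8
  s[U,V] = ((1.4)·(1.6) + (-2.6)·(-1.4) + (2.4)·(0.6) + (-2.6)·(1.6) + (1.4)·(-2.4)) / 4 = -0.2/4 = -0.05
  s[V,V] = ((1.6)·(1.6) + (-1.4)·(-1.4) + (0.6)·(0.6) + (1.6)·(1.6) + (-2.4)·(-2.4)) / 4 = 13.2/4 = 3.3
  Sample standard deviations s_i = √(s[i,i]):
  s(U) = √(5.8) = 2.4083
  s(V) = √(3.3) = 1.8166

Step 3 — r_{ij} = s_{ij} / (s_i · s_j):
  r[U,U] = 1 (diagonal).
  r[U,V] = -0.05 / (2.4083 · 1.8166) = -0.05 / 4.3749 = -0.0114
  r[V,V] = 1 (diagonal).

R is symmetric with unit diagonal. Assembling:

R = [[1, -0.0114],
 [-0.0114, 1]]


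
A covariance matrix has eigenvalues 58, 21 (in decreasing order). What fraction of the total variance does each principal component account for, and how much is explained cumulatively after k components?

Step 1 — total variance = trace(Sigma) = Σ λ_i = 58 + 21 = 79.

Step 2 — fraction explained by component i = λ_i / Σ λ:
  PC1: 58/79 = 0.7342
  PC2: 21/79 = 0.2658

Step 3 — cumulative fraction after k components = (λ_1 + ... + λ_k) / Σ λ:
  k = 1: 58/79 = 0.7342
  k = 2: (58 + 21)/79 = 79/79 = 1

Summary (fraction, with percent):

explained: PC1 0.7342 (73.42%), PC2 0.2658 (26.58%);  cumulative: 0.7342, 1


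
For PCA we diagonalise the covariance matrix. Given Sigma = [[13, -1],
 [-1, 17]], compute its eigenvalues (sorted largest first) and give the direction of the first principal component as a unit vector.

Step 1 — characteristic polynomial of 2×2 Sigma:
  det(Sigma - λI) = λ² - trace · λ + det = 0.
  trace = 13 + 17 = 30, det = 13·17 - (-1)² = 220.
Step 2 — discriminant:
  Δ = trace² - 4·det = 900 - 880 = 20.
Step 3 — eigenvalues:
  λ = (trace ± √Δ)/2 = (30 ± 4.4721)/2,
  λ_1 = 17.2361,  λ_2 = 12.7639.

Step 4 — unit eigenvector for λ_1: solve (Sigma - λ_1 I)v = 0. First row:
  (13 - 17.2361)·v_x + (-1)·v_y = 0, i.e. (-4.2361)·v_x + (-1)·v_y = 0,
  so v ∝ (b, λ_1 - a) = (-1, 4.2361); multiply by -1 so the first entry is positive: u = (1, -4.2361).
  ||u|| = √((1)² + (-4.2361)²) = √(18.9443) ≈ 4.3525,
  v_1 = u/||u|| ≈ (0.2298, -0.9732) (||v_1|| = 1).

λ_1 = 17.2361,  λ_2 = 12.7639;  v_1 ≈ (0.2298, -0.9732)


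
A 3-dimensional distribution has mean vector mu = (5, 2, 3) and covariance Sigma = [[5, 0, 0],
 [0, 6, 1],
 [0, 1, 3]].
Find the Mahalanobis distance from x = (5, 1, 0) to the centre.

Step 1 — centre the observation: (x - mu) = (0, -1, -3).

Step 2 — invert Sigma (cofactor / det for 3×3, or solve directly):
  Sigma^{-1} = [[0.2, 0, 0],
 [0, 0.1765, -0.0588],
 [0, -0.0588, 0.3529]].

Step 3 — form the quadratic (x - mu)^T · Sigma^{-1} · (x - mu):
  Sigma^{-1} · (x - mu) = (0, 0, -1).
  (x - mu)^T · [Sigma^{-1} · (x - mu)] = (0)·(0) + (-1)·(0) + (-3)·(-1) = 3.

Step 4 — take square root: d = √(3) ≈ 1.7321.

d(x, mu) = √(3) ≈ 1.7321


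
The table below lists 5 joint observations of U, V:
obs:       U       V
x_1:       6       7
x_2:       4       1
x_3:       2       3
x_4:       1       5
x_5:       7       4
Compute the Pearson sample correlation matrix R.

Step 1 — column means:
  mean(U) = (6 + 4 + 2 + 1 + 7) / 5 = 20/5 = 4
  mean(V) = (7 + 1 + 3 + 5 + 4) / 5 = 20/5 = 4

Step 2 — sample variances and covariances s[i,j] = (1/(n-1)) · Σ_k (x_{k,i} - mean_i) · (x_{k,j} - mean_j), with n-1 = 4:
  s[U,U] = ((2)·(2) + (0)·(0) + (-2)·(-2) + (-3)·(-3) + (3)·(3)) / 4 = 26/4 = 6.5
  s[U,V] = ((2)·(3) + (0)·(-3) + (-2)·(-1) + (-3)·(1) + (3)·(0)) / 4 = 5/4 = 1.25
  s[V,V] = ((3)·(3) + (-3)·(-3) + (-1)·(-1) + (1)·(1) + (0)·(0)) / 4 = 20/4 = 5
  Sample standard deviations s_i = √(s[i,i]):
  s(U) = √(6.5) = 2.5495
  s(V) = √(5) = 2.2361

Step 3 — r_{ij} = s_{ij} / (s_i · s_j):
  r[U,U] = 1 (diagonal).
  r[U,V] = 1.25 / (2.5495 · 2.2361) = 1.25 / 5.7009 = 0.2193
  r[V,V] = 1 (diagonal).

R is symmetric with unit diagonal. Assembling:

R = [[1, 0.2193],
 [0.2193, 1]]


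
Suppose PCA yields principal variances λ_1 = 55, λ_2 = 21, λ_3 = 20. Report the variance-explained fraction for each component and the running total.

Step 1 — total variance = trace(Sigma) = Σ λ_i = 55 + 21 + 20 = 96.

Step 2 — fraction explained by component i = λ_i / Σ λ:
  PC1: 55/96 = 0.5729
  PC2: 21/96 = 0.2188
  PC3: 20/96 = 0.2083

Step 3 — cumulative fraction after k components = (λ_1 + ... + λ_k) / Σ λ:
  k = 1: 55/96 = 0.5729
  k = 2: (55 + 21)/96 = 76/96 = 0.7917
  k = 3: (55 + 21 + 20)/96 = 96/96 = 1

Summary (fraction, with percent):

explained: PC1 0.5729 (57.29%), PC2 0.2188 (21.88%), PC3 0.2083 (20.83%);  cumulative: 0.5729, 0.7917, 1


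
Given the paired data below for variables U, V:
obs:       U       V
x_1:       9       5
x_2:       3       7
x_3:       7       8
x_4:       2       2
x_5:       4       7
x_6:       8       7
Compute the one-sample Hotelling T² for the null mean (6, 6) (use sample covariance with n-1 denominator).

Step 1 — sample mean vector:
  mean(U) = (9 + 3 + 7 + 2 + 4 + 8) / 6 = 33/6 = 5.5
  mean(V) = (5 + 7 + 8 + 2 + 7 + 7) / 6 = 36/6 = 6
  x̄ = (5.5, 6),  deviation x̄ - mu_0 = (5.5, 6) - (6, 6) = (-0.5, 0).

Step 2 — sample covariance matrix, S[i,j] = (1/(n-1)) · Σ_k (x_{k,i} - mean_i) · (x_{k,j} - mean_j), divisor n-1 = 5:
  S[U,U] = ((3.5)·(3.5) + (-2.5)·(-2.5) + (1.5)·(1.5) + (-3.5)·(-3.5) + (-1.5)·(-1.5) + (2.5)·(2.5)) / 5 = 41.5/5 = 8.3
  S[U,V] = ((3.5)·(-1) + (-2.5)·(1) + (1.5)·(2) + (-3.5)·(-4) + (-1.5)·(1) + (2.5)·(1)) / 5 = 12/5 = 2.4
  S[V,V] = ((-1)·(-1) + (1)·(1) + (2)·(2) + (-4)·(-4) + (1)·(1) + (1)·(1)) / 5 = 24/5 = 4.8
  S = [[8.3, 2.4],
 [2.4, 4.8]].

Step 3 — invert S. det(S) = 8.3·4.8 - (2.4)² = 34.08.
  S^{-1} = (1/det) · [[d, -b], [-b, a]] = [[0.1408, -0.0704],
 [-0.0704, 0.2435]].

Step 4 — quadratic form (x̄ - mu_0)^T · S^{-1} · (x̄ - mu_0):
  S^{-1} · (x̄ - mu_0) = (-0.0704, 0.0352),
  (x̄ - mu_0)^T · [...] = (-0.5)·(-0.0704) + (0)·(0.0352) = 0.0352.

Step 5 — scale by n: T² = 6 · 0.0352 = 0.2113.

T² ≈ 0.2113


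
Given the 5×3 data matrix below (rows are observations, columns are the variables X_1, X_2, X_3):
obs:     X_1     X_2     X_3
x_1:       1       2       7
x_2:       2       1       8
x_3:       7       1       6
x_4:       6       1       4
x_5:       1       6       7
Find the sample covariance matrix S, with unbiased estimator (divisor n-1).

Step 1 — column means:
  mean(X_1) = (1 + 2 + 7 + 6 + 1) / 5 = 17/5 = 3.4
  mean(X_2) = (2 + 1 + 1 + 1 + 6) / 5 = 11/5 = 2.2
  mean(X_3) = (7 + 8 + 6 + 4 + 7) / 5 = 32/5 = 6.4

Step 2 — sample covariance S[i,j] = (1/(n-1)) · Σ_k (x_{k,i} - mean_i) · (x_{k,j} - mean_j), with n-1 = 4.
  S[X_1,X_1] = ((-2.4)·(-2.4) + (-1.4)·(-1.4) + (3.6)·(3.6) + (2.6)·(2.6) + (-2.4)·(-2.4)) / 4 = 33.2/4 = 8.3
  S[X_1,X_2] = ((-2.4)·(-0.2) + (-1.4)·(-1.2) + (3.6)·(-1.2) + (2.6)·(-1.2) + (-2.4)·(3.8)) / 4 = -14.4/4 = -3.6
  S[X_1,X_3] = ((-2.4)·(0.6) + (-1.4)·(1.6) + (3.6)·(-0.4) + (2.6)·(-2.4) + (-2.4)·(0.6)) / 4 = -12.8/4 = -3.2
  S[X_2,X_2] = ((-0.2)·(-0.2) + (-1.2)·(-1.2) + (-1.2)·(-1.2) + (-1.2)·(-1.2) + (3.8)·(3.8)) / 4 = 18.8/4 = 4.7
  S[X_2,X_3] = ((-0.2)·(0.6) + (-1.2)·(1.6) + (-1.2)·(-0.4) + (-1.2)·(-2.4) + (3.8)·(0.6)) / 4 = 3.6/4 = 0.9
  S[X_3,X_3] = ((0.6)·(0.6) + (1.6)·(1.6) + (-0.4)·(-0.4) + (-2.4)·(-2.4) + (0.6)·(0.6)) / 4 = 9.2/4 = 2.3

S is symmetric (S[j,i] = S[i,j]). Assembling:

S = [[8.3, -3.6, -3.2],
 [-3.6, 4.7, 0.9],
 [-3.2, 0.9, 2.3]]


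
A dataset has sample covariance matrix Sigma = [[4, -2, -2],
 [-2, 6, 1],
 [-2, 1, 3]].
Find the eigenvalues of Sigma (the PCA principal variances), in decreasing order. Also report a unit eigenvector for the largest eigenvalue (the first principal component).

Step 1 — characteristic polynomial p(λ) = det(λI - Sigma) = λ³ - tr·λ² + c_1·λ - det, where tr = trace, c_1 = sum of the principal 2×2 minors, det = det(Sigma):
  tr = 4 + 6 + 3 = 13,
  c_1 = (4·6 - (-2)²) + (4·3 - (-2)²) + (6·3 - (1)²) = 20 + 8 + 17 = 45,
  det = 4·(6·3 - (1)²) - (-2)·((-2)·3 - (1)·(-2)) + (-2)·((-2)·(1) - 6·(-2)) = 4·(17) - (-2)·(-4) + (-2)·(10) = 40.
  So p(λ) = λ³ - 13λ² + 45λ - 40.
Step 2 — look for an integer root (rational root theorem: any rational root is an integer divisor of 40). Testing λ = 8:
  p(8) = 512 - 832 + 360 - 40 = 0  ✓
  Dividing out (λ - 8): p(λ) = (λ - 8)(λ² - 5λ + 5).
Step 3 — remaining eigenvalues from the quadratic λ² - 5λ + 5 = 0:
  Δ = 5² - 4·5 = 25 - 20 = 5,  λ = (5 ± √5)/2 = (5 ± 2.2361)/2 ≈ 3.618 or 1.382.
  Sorted: λ_1 = 8,  λ_2 = 3.618,  λ_3 = 1.382  (check: sum = 13 = tr ✓).

Step 4 — unit eigenvector for λ_1 = 8: v spans the null space of (Sigma - λ_1 I), whose rows are
  r_1 = (-4, -2, -2),  r_2 = (-2, -2, 1),  r_3 = (-2, 1, -5).
  v is orthogonal to every row, so take v ∝ r_1 × r_2 = ((-2)·(1) - (-2)·(-2), (-2)·(-2) - (-4)·(1), (-4)·(-2) - (-2)·(-2)) = (-6, 8, 4).
  Rescale (divide by 2; multiply by -1 so the first nonzero entry is positive): u = (3, -4, -2).
  ||u|| = √((3)² + (-4)² + (-2)²) = √(29) ≈ 5.3852,  v_1 = u/||u|| ≈ (0.5571, -0.7428, -0.3714) (||v_1|| = 1).

λ_1 = 8,  λ_2 = 3.618,  λ_3 = 1.382;  v_1 ≈ (0.5571, -0.7428, -0.3714)


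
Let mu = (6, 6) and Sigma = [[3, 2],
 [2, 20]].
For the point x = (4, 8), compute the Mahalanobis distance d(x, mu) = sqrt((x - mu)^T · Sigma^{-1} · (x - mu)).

Step 1 — centre the observation: (x - mu) = (-2, 2).

Step 2 — invert Sigma. det(Sigma) = 3·20 - (2)² = 56.
  Sigma^{-1} = (1/det) · [[d, -b], [-b, a]] = [[0.3571, -0.0357],
 [-0.0357, 0.0536]].

Step 3 — form the quadratic (x - mu)^T · Sigma^{-1} · (x - mu):
  Sigma^{-1} · (x - mu) = (-0.7857, 0.1786).
  (x - mu)^T · [Sigma^{-1} · (x - mu)] = (-2)·(-0.7857) + (2)·(0.1786) = 1.9286.

Step 4 — take square root: d = √(1.9286) ≈ 1.3887.

d(x, mu) = √(1.9286) ≈ 1.3887


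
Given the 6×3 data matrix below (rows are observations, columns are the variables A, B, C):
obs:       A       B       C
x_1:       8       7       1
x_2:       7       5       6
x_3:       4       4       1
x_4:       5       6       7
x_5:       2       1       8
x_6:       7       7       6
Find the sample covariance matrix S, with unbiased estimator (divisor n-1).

Step 1 — column means:
  mean(A) = (8 + 7 + 4 + 5 + 2 + 7) / 6 = 33/6 = 5.5
  mean(B) = (7 + 5 + 4 + 6 + 1 + 7) / 6 = 30/6 = 5
  mean(C) = (1 + 6 + 1 + 7 + 8 + 6) / 6 = 29/6 = 4.8333

Step 2 — sample covariance S[i,j] = (1/(n-1)) · Σ_k (x_{k,i} - mean_i) · (x_{k,j} - mean_j), with n-1 = 5.
  S[A,A] = ((2.5)·(2.5) + (1.5)·(1.5) + (-1.5)·(-1.5) + (-0.5)·(-0.5) + (-3.5)·(-3.5) + (1.5)·(1.5)) / 5 = 25.5/5 = 5.1
  S[A,B] = ((2.5)·(2) + (1.5)·(0) + (-1.5)·(-1) + (-0.5)·(1) + (-3.5)·(-4) + (1.5)·(2)) / 5 = 23/5 = 4.6
  S[A,C] = ((2.5)·(-3.8333) + (1.5)·(1.1667) + (-1.5)·(-3.8333) + (-0.5)·(2.1667) + (-3.5)·(3.1667) + (1.5)·(1.1667)) / 5 = -12.5/5 = -2.5
  S[B,B] = ((2)·(2) + (0)·(0) + (-1)·(-1) + (1)·(1) + (-4)·(-4) + (2)·(2)) / 5 = 26/5 = 5.2
  S[B,C] = ((2)·(-3.8333) + (0)·(1.1667) + (-1)·(-3.8333) + (1)·(2.1667) + (-4)·(3.1667) + (2)·(1.1667)) / 5 = -12/5 = -2.4
  S[C,C] = ((-3.8333)·(-3.8333) + (1.1667)·(1.1667) + (-3.8333)·(-3.8333) + (2.1667)·(2.1667) + (3.1667)·(3.1667) + (1.1667)·(1.1667)) / 5 = 46.8333/5 = 9.3667

S is symmetric (S[j,i] = S[i,j]). Assembling:

S = [[5.1, 4.6, -2.5],
 [4.6, 5.2, -2.4],
 [-2.5, -2.4, 9.3667]]


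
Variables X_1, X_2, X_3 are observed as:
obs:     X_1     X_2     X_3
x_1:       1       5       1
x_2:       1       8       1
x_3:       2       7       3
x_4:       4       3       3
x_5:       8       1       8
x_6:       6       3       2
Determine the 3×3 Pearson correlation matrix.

Step 1 — column means:
  mean(X_1) = (1 + 1 + 2 + 4 + 8 + 6) / 6 = 22/6 = 3.6667
  mean(X_2) = (5 + 8 + 7 + 3 + 1 + 3) / 6 = 27/6 = 4.5
  mean(X_3) = (1 + 1 + 3 + 3 + 8 + 2) / 6 = 18/6 = 3

Step 2 — sample variances and covariances s[i,j] = (1/(n-1)) · Σ_k (x_{k,i} - mean_i) · (x_{k,j} - mean_j), with n-1 = 5:
  s[X_1,X_1] = ((-2.6667)·(-2.6667) + (-2.6667)·(-2.6667) + (-1.6667)·(-1.6667) + (0.3333)·(0.3333) + (4.3333)·(4.3333) + (2.3333)·(2.3333)) / 5 = 41.3333/5 = 8.2667
  s[X_1,X_2] = ((-2.6667)·(0.5) + (-2.6667)·(3.5) + (-1.6667)·(2.5) + (0.3333)·(-1.5) + (4.3333)·(-3.5) + (2.3333)·(-1.5)) / 5 = -34/5 = -6.8
  s[X_1,X_3] = ((-2.6667)·(-2) + (-2.6667)·(-2) + (-1.6667)·(0) + (0.3333)·(0) + (4.3333)·(5) + (2.3333)·(-1)) / 5 = 30/5 = 6
  s[X_2,X_2] = ((0.5)·(0.5) + (3.5)·(3.5) + (2.5)·(2.5) + (-1.5)·(-1.5) + (-3.5)·(-3.5) + (-1.5)·(-1.5)) / 5 = 35.5/5 = 7.1
  s[X_2,X_3] = ((0.5)·(-2) + (3.5)·(-2) + (2.5)·(0) + (-1.5)·(0) + (-3.5)·(5) + (-1.5)·(-1)) / 5 = -24/5 = -4.8
  s[X_3,X_3] = ((-2)·(-2) + (-2)·(-2) + (0)·(0) + (0)·(0) + (5)·(5) + (-1)·(-1)) / 5 = 34/5 = 6.8
  Sample standard deviations s_i = √(s[i,i]):
  s(X_1) = √(8.2667) = 2.8752
  s(X_2) = √(7.1) = 2.6646
  s(X_3) = √(6.8) = 2.6077

Step 3 — r_{ij} = s_{ij} / (s_i · s_j):
  r[X_1,X_1] = 1 (diagonal).
  r[X_1,X_2] = -6.8 / (2.8752 · 2.6646) = -6.8 / 7.6612 = -0.8876
  r[X_1,X_3] = 6 / (2.8752 · 2.6077) = 6 / 7.4976 = 0.8003
  r[X_2,X_2] = 1 (diagonal).
  r[X_2,X_3] = -4.8 / (2.6646 · 2.6077) = -4.8 / 6.9484 = -0.6908
  r[X_3,X_3] = 1 (diagonal).

R is symmetric with unit diagonal. Assembling:

R = [[1, -0.8876, 0.8003],
 [-0.8876, 1, -0.6908],
 [0.8003, -0.6908, 1]]


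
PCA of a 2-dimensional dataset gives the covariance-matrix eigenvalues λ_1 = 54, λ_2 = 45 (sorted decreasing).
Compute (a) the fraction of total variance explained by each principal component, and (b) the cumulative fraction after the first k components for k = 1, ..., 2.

Step 1 — total variance = trace(Sigma) = Σ λ_i = 54 + 45 = 99.

Step 2 — fraction explained by component i = λ_i / Σ λ:
  PC1: 54/99 = 0.5455
  PC2: 45/99 = 0.4545

Step 3 — cumulative fraction after k components = (λ_1 + ... + λ_k) / Σ λ:
  k = 1: 54/99 = 0.5455
  k = 2: (54 + 45)/99 = 99/99 = 1

Summary (fraction, with percent):

explained: PC1 0.5455 (54.55%), PC2 0.4545 (45.45%);  cumulative: 0.5455, 1


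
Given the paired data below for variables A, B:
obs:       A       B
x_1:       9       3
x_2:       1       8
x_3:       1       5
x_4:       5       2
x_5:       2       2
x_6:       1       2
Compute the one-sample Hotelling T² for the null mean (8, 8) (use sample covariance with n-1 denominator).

Step 1 — sample mean vector:
  mean(A) = (9 + 1 + 1 + 5 + 2 + 1) / 6 = 19/6 = 3.1667
  mean(B) = (3 + 8 + 5 + 2 + 2 + 2) / 6 = 22/6 = 3.6667
  x̄ = (3.1667, 3.6667),  deviation x̄ - mu_0 = (3.1667, 3.6667) - (8, 8) = (-4.8333, -4.3333).

Step 2 — sample covariance matrix, S[i,j] = (1/(n-1)) · Σ_k (x_{k,i} - mean_i) · (x_{k,j} - mean_j), divisor n-1 = 5:
  S[A,A] = ((5.8333)·(5.8333) + (-2.1667)·(-2.1667) + (-2.1667)·(-2.1667) + (1.8333)·(1.8333) + (-1.1667)·(-1.1667) + (-2.1667)·(-2.1667)) / 5 = 52.8333/5 = 10.5667
  S[A,B] = ((5.8333)·(-0.6667) + (-2.1667)·(4.3333) + (-2.1667)·(1.3333) + (1.8333)·(-1.6667) + (-1.1667)·(-1.6667) + (-2.1667)·(-1.6667)) / 5 = -13.6667/5 = -2.7333
  S[B,B] = ((-0.6667)·(-0.6667) + (4.3333)·(4.3333) + (1.3333)·(1.3333) + (-1.6667)·(-1.6667) + (-1.6667)·(-1.6667) + (-1.6667)·(-1.6667)) / 5 = 29.3333/5 = 5.8667
  S = [[10.5667, -2.7333],
 [-2.7333, 5.8667]].

Step 3 — invert S. det(S) = 10.5667·5.8667 - (-2.7333)² = 54.52.
  S^{-1} = (1/det) · [[d, -b], [-b, a]] = [[0.1076, 0.0501],
 [0.0501, 0.1938]].

Step 4 — quadratic form (x̄ - mu_0)^T · S^{-1} · (x̄ - mu_0):
  S^{-1} · (x̄ - mu_0) = (-0.7373, -1.0822),
  (x̄ - mu_0)^T · [...] = (-4.8333)·(-0.7373) + (-4.3333)·(-1.0822) = 8.2532.

Step 5 — scale by n: T² = 6 · 8.2532 = 49.5194.

T² ≈ 49.5194


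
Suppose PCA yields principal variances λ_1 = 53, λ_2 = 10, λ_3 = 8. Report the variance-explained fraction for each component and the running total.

Step 1 — total variance = trace(Sigma) = Σ λ_i = 53 + 10 + 8 = 71.

Step 2 — fraction explained by component i = λ_i / Σ λ:
  PC1: 53/71 = 0.7465
  PC2: 10/71 = 0.1408
  PC3: 8/71 = 0.1127

Step 3 — cumulative fraction after k components = (λ_1 + ... + λ_k) / Σ λ:
  k = 1: 53/71 = 0.7465
  k = 2: (53 + 10)/71 = 63/71 = 0.8873
  k = 3: (53 + 10 + 8)/71 = 71/71 = 1

Summary (fraction, with percent):

explained: PC1 0.7465 (74.65%), PC2 0.1408 (14.08%), PC3 0.1127 (11.27%);  cumulative: 0.7465, 0.8873, 1


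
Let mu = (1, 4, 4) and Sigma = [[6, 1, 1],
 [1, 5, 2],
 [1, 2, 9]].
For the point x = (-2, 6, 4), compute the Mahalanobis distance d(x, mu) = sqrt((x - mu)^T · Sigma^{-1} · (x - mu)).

Step 1 — centre the observation: (x - mu) = (-3, 2, 0).

Step 2 — invert Sigma (cofactor / det for 3×3, or solve directly):
  Sigma^{-1} = [[0.1737, -0.0297, -0.0127],
 [-0.0297, 0.2246, -0.0466],
 [-0.0127, -0.0466, 0.1229]].

Step 3 — form the quadratic (x - mu)^T · Sigma^{-1} · (x - mu):
  Sigma^{-1} · (x - mu) = (-0.5805, 0.5381, -0.0551).
  (x - mu)^T · [Sigma^{-1} · (x - mu)] = (-3)·(-0.5805) + (2)·(0.5381) + (0)·(-0.0551) = 2.8178.

Step 4 — take square root: d = √(2.8178) ≈ 1.6786.

d(x, mu) = √(2.8178) ≈ 1.6786


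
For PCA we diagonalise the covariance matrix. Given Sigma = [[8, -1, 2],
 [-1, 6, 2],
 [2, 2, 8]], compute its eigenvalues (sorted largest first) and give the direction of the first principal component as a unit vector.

Step 1 — characteristic polynomial p(λ) = det(λI - Sigma) = λ³ - tr·λ² + c_1·λ - det, where tr = trace, c_1 = sum of the principal 2×2 minors, det = det(Sigma):
  tr = 8 + 6 + 8 = 22,
  c_1 = (8·6 - (-1)²) + (8·8 - (2)²) + (6·8 - (2)²) = 47 + 60 + 44 = 151,
  det = 8·(6·8 - (2)²) - (-1)·((-1)·8 - (2)·(2)) + (2)·((-1)·(2) - 6·(2)) = 8·(44) - (-1)·(-12) + (2)·(-14) = 312.
  So p(λ) = λ³ - 22λ² + 151λ - 312.
Step 2 — look for an integer root (rational root theorem: any rational root is an integer divisor of 312). Testing λ = 8:
  p(8) = 512 - 1408 + 1208 - 312 = 0  ✓
  Dividing out (λ - 8): p(λ) = (λ - 8)(λ² - 14λ + 39).
Step 3 — remaining eigenvalues from the quadratic λ² - 14λ + 39 = 0:
  Δ = 14² - 4·39 = 196 - 156 = 40,  λ = (14 ± √40)/2 = (14 ± 6.3246)/2 ≈ 10.1623 or 3.8377.
  Sorted: λ_1 = 10.1623,  λ_2 = 8,  λ_3 = 3.8377  (check: sum = 22 = tr ✓).

Step 4 — unit eigenvector for λ_1 ≈ 10.1623: v spans the null space of (Sigma - λ_1 I), whose rows are
  r_1 = (-2.1623, -1, 2),  r_2 = (-1, -4.1623, 2),  r_3 = (2, 2, -2.1623).
  v is orthogonal to every row, so take v ∝ r_1 × r_2 = ((-1)·(2) - (2)·(-4.1623), (2)·(-1) - (-2.1623)·(2), (-2.1623)·(-4.1623) - (-1)·(-1)) ≈ (6.3246, 2.3246, 8).
  Let u = (6.3246, 2.3246, 8).
  ||u|| = √((6.3246)² + (2.3246)² + (8)²) = √(109.4036) ≈ 10.4596,  v_1 = u/||u|| ≈ (0.6047, 0.2222, 0.7648) (||v_1|| = 1).

λ_1 = 10.1623,  λ_2 = 8,  λ_3 = 3.8377;  v_1 ≈ (0.6047, 0.2222, 0.7648)


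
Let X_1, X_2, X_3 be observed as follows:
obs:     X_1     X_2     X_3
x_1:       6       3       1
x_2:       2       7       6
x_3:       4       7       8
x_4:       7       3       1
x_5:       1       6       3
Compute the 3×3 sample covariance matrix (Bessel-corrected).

Step 1 — column means:
  mean(X_1) = (6 + 2 + 4 + 7 + 1) / 5 = 20/5 = 4
  mean(X_2) = (3 + 7 + 7 + 3 + 6) / 5 = 26/5 = 5.2
  mean(X_3) = (1 + 6 + 8 + 1 + 3) / 5 = 19/5 = 3.8

Step 2 — sample covariance S[i,j] = (1/(n-1)) · Σ_k (x_{k,i} - mean_i) · (x_{k,j} - mean_j), with n-1 = 4.
  S[X_1,X_1] = ((2)·(2) + (-2)·(-2) + (0)·(0) + (3)·(3) + (-3)·(-3)) / 4 = 26/4 = 6.5
  S[X_1,X_2] = ((2)·(-2.2) + (-2)·(1.8) + (0)·(1.8) + (3)·(-2.2) + (-3)·(0.8)) / 4 = -17/4 = -4.25
  S[X_1,X_3] = ((2)·(-2.8) + (-2)·(2.2) + (0)·(4.2) + (3)·(-2.8) + (-3)·(-0.8)) / 4 = -16/4 = -4
  S[X_2,X_2] = ((-2.2)·(-2.2) + (1.8)·(1.8) + (1.8)·(1.8) + (-2.2)·(-2.2) + (0.8)·(0.8)) / 4 = 16.8/4 = 4.2
  S[X_2,X_3] = ((-2.2)·(-2.8) + (1.8)·(2.2) + (1.8)·(4.2) + (-2.2)·(-2.8) + (0.8)·(-0.8)) / 4 = 23.2/4 = 5.8
  S[X_3,X_3] = ((-2.8)·(-2.8) + (2.2)·(2.2) + (4.2)·(4.2) + (-2.8)·(-2.8) + (-0.8)·(-0.8)) / 4 = 38.8/4 = 9.7

S is symmetric (S[j,i] = S[i,j]). Assembling:

S = [[6.5, -4.25, -4],
 [-4.25, 4.2, 5.8],
 [-4, 5.8, 9.7]]


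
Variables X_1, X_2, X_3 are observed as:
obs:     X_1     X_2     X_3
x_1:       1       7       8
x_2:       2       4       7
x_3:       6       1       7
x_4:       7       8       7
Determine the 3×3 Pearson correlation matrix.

Step 1 — column means:
  mean(X_1) = (1 + 2 + 6 + 7) / 4 = 16/4 = 4
  mean(X_2) = (7 + 4 + 1 + 8) / 4 = 20/4 = 5
  mean(X_3) = (8 + 7 + 7 + 7) / 4 = 29/4 = 7.25

Step 2 — sample variances and covariances s[i,j] = (1/(n-1)) · Σ_k (x_{k,i} - mean_i) · (x_{k,j} - mean_j), with n-1 = 3:
  s[X_1,X_1] = ((-3)·(-3) + (-2)·(-2) + (2)·(2) + (3)·(3)) / 3 = 26/3 = 8.6667
  s[X_1,X_2] = ((-3)·(2) + (-2)·(-1) + (2)·(-4) + (3)·(3)) / 3 = -3/3 = -1
  s[X_1,X_3] = ((-3)·(0.75) + (-2)·(-0.25) + (2)·(-0.25) + (3)·(-0.25)) / 3 = -3/3 = -1
  s[X_2,X_2] = ((2)·(2) + (-1)·(-1) + (-4)·(-4) + (3)·(3)) / 3 = 30/3 = 10
  s[X_2,X_3] = ((2)·(0.75) + (-1)·(-0.25) + (-4)·(-0.25) + (3)·(-0.25)) / 3 = 2/3 = 0.6667
  s[X_3,X_3] = ((0.75)·(0.75) + (-0.25)·(-0.25) + (-0.25)·(-0.25) + (-0.25)·(-0.25)) / 3 = 0.75/3 = 0.25
  Sample standard deviations s_i = √(s[i,i]):
  s(X_1) = √(8.6667) = 2.9439
  s(X_2) = √(10) = 3.1623
  s(X_3) = √(0.25) = 0.5

Step 3 — r_{ij} = s_{ij} / (s_i · s_j):
  r[X_1,X_1] = 1 (diagonal).
  r[X_1,X_2] = -1 / (2.9439 · 3.1623) = -1 / 9.3095 = -0.1074
  r[X_1,X_3] = -1 / (2.9439 · 0.5) = -1 / 1.472 = -0.6794
  r[X_2,X_2] = 1 (diagonal).
  r[X_2,X_3] = 0.6667 / (3.1623 · 0.5) = 0.6667 / 1.5811 = 0.4216
  r[X_3,X_3] = 1 (diagonal).

R is symmetric with unit diagonal. Assembling:

R = [[1, -0.1074, -0.6794],
 [-0.1074, 1, 0.4216],
 [-0.6794, 0.4216, 1]]


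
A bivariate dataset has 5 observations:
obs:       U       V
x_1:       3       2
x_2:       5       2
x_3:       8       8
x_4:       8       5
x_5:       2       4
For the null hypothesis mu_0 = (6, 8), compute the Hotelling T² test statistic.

Step 1 — sample mean vector:
  mean(U) = (3 + 5 + 8 + 8 + 2) / 5 = 26/5 = 5.2
  mean(V) = (2 + 2 + 8 + 5 + 4) / 5 = 21/5 = 4.2
  x̄ = (5.2, 4.2),  deviation x̄ - mu_0 = (5.2, 4.2) - (6, 8) = (-0.8, -3.8).

Step 2 — sample covariance matrix, S[i,j] = (1/(n-1)) · Σ_k (x_{k,i} - mean_i) · (x_{k,j} - mean_j), divisor n-1 = 4:
  S[U,U] = ((-2.2)·(-2.2) + (-0.2)·(-0.2) + (2.8)·(2.8) + (2.8)·(2.8) + (-3.2)·(-3.2)) / 4 = 30.8/4 = 7.7
  S[U,V] = ((-2.2)·(-2.2) + (-0.2)·(-2.2) + (2.8)·(3.8) + (2.8)·(0.8) + (-3.2)·(-0.2)) / 4 = 18.8/4 = 4.7
  S[V,V] = ((-2.2)·(-2.2) + (-2.2)·(-2.2) + (3.8)·(3.8) + (0.8)·(0.8) + (-0.2)·(-0.2)) / 4 = 24.8/4 = 6.2
  S = [[7.7, 4.7],
 [4.7, 6.2]].

Step 3 — invert S. det(S) = 7.7·6.2 - (4.7)² = 25.65.
  S^{-1} = (1/det) · [[d, -b], [-b, a]] = [[0.2417, -0.1832],
 [-0.1832, 0.3002]].

Step 4 — quadratic form (x̄ - mu_0)^T · S^{-1} · (x̄ - mu_0):
  S^{-1} · (x̄ - mu_0) = (0.5029, -0.9942),
  (x̄ - mu_0)^T · [...] = (-0.8)·(0.5029) + (-3.8)·(-0.9942) = 3.3754.

Step 5 — scale by n: T² = 5 · 3.3754 = 16.8772.

T² ≈ 16.8772


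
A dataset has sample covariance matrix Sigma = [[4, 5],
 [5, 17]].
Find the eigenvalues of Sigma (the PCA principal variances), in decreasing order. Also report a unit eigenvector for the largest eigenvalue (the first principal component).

Step 1 — characteristic polynomial of 2×2 Sigma:
  det(Sigma - λI) = λ² - trace · λ + det = 0.
  trace = 4 + 17 = 21, det = 4·17 - (5)² = 43.
Step 2 — discriminant:
  Δ = trace² - 4·det = 441 - 172 = 269.
Step 3 — eigenvalues:
  λ = (trace ± √Δ)/2 = (21 ± 16.4012)/2,
  λ_1 = 18.7006,  λ_2 = 2.2994.

Step 4 — unit eigenvector for λ_1: solve (Sigma - λ_1 I)v = 0. First row:
  (4 - 18.7006)·v_x + (5)·v_y = 0, i.e. (-14.7006)·v_x + (5)·v_y = 0,
  so v ∝ (b, λ_1 - a) = (5, 14.7006) = u.
  ||u|| = √((5)² + (14.7006)²) = √(241.1079) ≈ 15.5277,
  v_1 = u/||u|| ≈ (0.322, 0.9467) (||v_1|| = 1).

λ_1 = 18.7006,  λ_2 = 2.2994;  v_1 ≈ (0.322, 0.9467)


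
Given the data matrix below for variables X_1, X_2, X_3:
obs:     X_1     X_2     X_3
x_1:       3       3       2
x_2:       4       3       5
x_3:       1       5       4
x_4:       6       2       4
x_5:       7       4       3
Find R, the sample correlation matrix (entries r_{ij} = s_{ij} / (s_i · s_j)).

Step 1 — column means:
  mean(X_1) = (3 + 4 + 1 + 6 + 7) / 5 = 21/5 = 4.2
  mean(X_2) = (3 + 3 + 5 + 2 + 4) / 5 = 17/5 = 3.4
  mean(X_3) = (2 + 5 + 4 + 4 + 3) / 5 = 18/5 = 3.6

Step 2 — sample variances and covariances s[i,j] = (1/(n-1)) · Σ_k (x_{k,i} - mean_i) · (x_{k,j} - mean_j), with n-1 = 4:
  s[X_1,X_1] = ((-1.2)·(-1.2) + (-0.2)·(-0.2) + (-3.2)·(-3.2) + (1.8)·(1.8) + (2.8)·(2.8)) / 4 = 22.8/4 = 5.7
  s[X_1,X_2] = ((-1.2)·(-0.4) + (-0.2)·(-0.4) + (-3.2)·(1.6) + (1.8)·(-1.4) + (2.8)·(0.6)) / 4 = -5.4/4 = -1.35
  s[X_1,X_3] = ((-1.2)·(-1.6) + (-0.2)·(1.4) + (-3.2)·(0.4) + (1.8)·(0.4) + (2.8)·(-0.6)) / 4 = -0.6/4 = -0.15
  s[X_2,X_2] = ((-0.4)·(-0.4) + (-0.4)·(-0.4) + (1.6)·(1.6) + (-1.4)·(-1.4) + (0.6)·(0.6)) / 4 = 5.2/4 = 1.3
  s[X_2,X_3] = ((-0.4)·(-1.6) + (-0.4)·(1.4) + (1.6)·(0.4) + (-1.4)·(0.4) + (0.6)·(-0.6)) / 4 = -0.2/4 = -0.05
  s[X_3,X_3] = ((-1.6)·(-1.6) + (1.4)·(1.4) + (0.4)·(0.4) + (0.4)·(0.4) + (-0.6)·(-0.6)) / 4 = 5.2/4 = 1.3
  Sample standard deviations s_i = √(s[i,i]):
  s(X_1) = √(5.7) = 2.3875
  s(X_2) = √(1.3) = 1.1402
  s(X_3) = √(1.3) = 1.1402

Step 3 — r_{ij} = s_{ij} / (s_i · s_j):
  r[X_1,X_1] = 1 (diagonal).
  r[X_1,X_2] = -1.35 / (2.3875 · 1.1402) = -1.35 / 2.7221 = -0.4959
  r[X_1,X_3] = -0.15 / (2.3875 · 1.1402) = -0.15 / 2.7221 = -0.0551
  r[X_2,X_2] = 1 (diagonal).
  r[X_2,X_3] = -0.05 / (1.1402 · 1.1402) = -0.05 / 1.3 = -0.0385
  r[X_3,X_3] = 1 (diagonal).

R is symmetric with unit diagonal. Assembling:

R = [[1, -0.4959, -0.0551],
 [-0.4959, 1, -0.0385],
 [-0.0551, -0.0385, 1]]


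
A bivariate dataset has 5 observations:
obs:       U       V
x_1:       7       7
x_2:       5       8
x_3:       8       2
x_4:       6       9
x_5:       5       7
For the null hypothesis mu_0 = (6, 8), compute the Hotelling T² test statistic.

Step 1 — sample mean vector:
  mean(U) = (7 + 5 + 8 + 6 + 5) / 5 = 31/5 = 6.2
  mean(V) = (7 + 8 + 2 + 9 + 7) / 5 = 33/5 = 6.6
  x̄ = (6.2, 6.6),  deviation x̄ - mu_0 = (6.2, 6.6) - (6, 8) = (0.2, -1.4).

Step 2 — sample covariance matrix, S[i,j] = (1/(n-1)) · Σ_k (x_{k,i} - mean_i) · (x_{k,j} - mean_j), divisor n-1 = 4:
  S[U,U] = ((0.8)·(0.8) + (-1.2)·(-1.2) + (1.8)·(1.8) + (-0.2)·(-0.2) + (-1.2)·(-1.2)) / 4 = 6.8/4 = 1.7
  S[U,V] = ((0.8)·(0.4) + (-1.2)·(1.4) + (1.8)·(-4.6) + (-0.2)·(2.4) + (-1.2)·(0.4)) / 4 = -10.6/4 = -2.65
  S[V,V] = ((0.4)·(0.4) + (1.4)·(1.4) + (-4.6)·(-4.6) + (2.4)·(2.4) + (0.4)·(0.4)) / 4 = 29.2/4 = 7.3
  S = [[1.7, -2.65],
 [-2.65, 7.3]].

Step 3 — invert S. det(S) = 1.7·7.3 - (-2.65)² = 5.3875.
  S^{-1} = (1/det) · [[d, -b], [-b, a]] = [[1.355, 0.4919],
 [0.4919, 0.3155]].

Step 4 — quadratic form (x̄ - mu_0)^T · S^{-1} · (x̄ - mu_0):
  S^{-1} · (x̄ - mu_0) = (-0.4176, -0.3434),
  (x̄ - mu_0)^T · [...] = (0.2)·(-0.4176) + (-1.4)·(-0.3434) = 0.3972.

Step 5 — scale by n: T² = 5 · 0.3972 = 1.9861.

T² ≈ 1.9861


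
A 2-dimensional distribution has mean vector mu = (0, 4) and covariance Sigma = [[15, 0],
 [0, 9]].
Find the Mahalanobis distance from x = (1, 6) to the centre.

Step 1 — centre the observation: (x - mu) = (1, 2).

Step 2 — invert Sigma. det(Sigma) = 15·9 - (0)² = 135.
  Sigma^{-1} = (1/det) · [[d, -b], [-b, a]] = [[0.0667, 0],
 [0, 0.1111]].

Step 3 — form the quadratic (x - mu)^T · Sigma^{-1} · (x - mu):
  Sigma^{-1} · (x - mu) = (0.0667, 0.2222).
  (x - mu)^T · [Sigma^{-1} · (x - mu)] = (1)·(0.0667) + (2)·(0.2222) = 0.5111.

Step 4 — take square root: d = √(0.5111) ≈ 0.7149.

d(x, mu) = √(0.5111) ≈ 0.7149


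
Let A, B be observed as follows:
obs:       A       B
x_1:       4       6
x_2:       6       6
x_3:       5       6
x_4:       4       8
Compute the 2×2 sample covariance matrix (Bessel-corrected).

Step 1 — column means:
  mean(A) = (4 + 6 + 5 + 4) / 4 = 19/4 = 4.75
  mean(B) = (6 + 6 + 6 + 8) / 4 = 26/4 = 6.5

Step 2 — sample covariance S[i,j] = (1/(n-1)) · Σ_k (x_{k,i} - mean_i) · (x_{k,j} - mean_j), with n-1 = 3.
  S[A,A] = ((-0.75)·(-0.75) + (1.25)·(1.25) + (0.25)·(0.25) + (-0.75)·(-0.75)) / 3 = 2.75/3 = 0.9167
  S[A,B] = ((-0.75)·(-0.5) + (1.25)·(-0.5) + (0.25)·(-0.5) + (-0.75)·(1.5)) / 3 = -1.5/3 = -0.5
  S[B,B] = ((-0.5)·(-0.5) + (-0.5)·(-0.5) + (-0.5)·(-0.5) + (1.5)·(1.5)) / 3 = 3/3 = 1

S is symmetric (S[j,i] = S[i,j]). Assembling:

S = [[0.9167, -0.5],
 [-0.5, 1]]


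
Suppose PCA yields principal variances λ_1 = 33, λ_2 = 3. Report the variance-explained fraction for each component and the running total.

Step 1 — total variance = trace(Sigma) = Σ λ_i = 33 + 3 = 36.

Step 2 — fraction explained by component i = λ_i / Σ λ:
  PC1: 33/36 = 0.9167
  PC2: 3/36 = 0.0833

Step 3 — cumulative fraction after k components = (λ_1 + ... + λ_k) / Σ λ:
  k = 1: 33/36 = 0.9167
  k = 2: (33 + 3)/36 = 36/36 = 1

Summary (fraction, with percent):

explained: PC1 0.9167 (91.67%), PC2 0.0833 (8.33%);  cumulative: 0.9167, 1


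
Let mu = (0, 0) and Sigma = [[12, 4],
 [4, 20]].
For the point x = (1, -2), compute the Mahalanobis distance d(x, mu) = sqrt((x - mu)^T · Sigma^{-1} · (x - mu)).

Step 1 — centre the observation: (x - mu) = (1, -2).

Step 2 — invert Sigma. det(Sigma) = 12·20 - (4)² = 224.
  Sigma^{-1} = (1/det) · [[d, -b], [-b, a]] = [[0.0893, -0.0179],
 [-0.0179, 0.0536]].

Step 3 — form the quadratic (x - mu)^T · Sigma^{-1} · (x - mu):
  Sigma^{-1} · (x - mu) = (0.125, -0.125).
  (x - mu)^T · [Sigma^{-1} · (x - mu)] = (1)·(0.125) + (-2)·(-0.125) = 0.375.

Step 4 — take square root: d = √(0.375) ≈ 0.6124.

d(x, mu) = √(0.375) ≈ 0.6124


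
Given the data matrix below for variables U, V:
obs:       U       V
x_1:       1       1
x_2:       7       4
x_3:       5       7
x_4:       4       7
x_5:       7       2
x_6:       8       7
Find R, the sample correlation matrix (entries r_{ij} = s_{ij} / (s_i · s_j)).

Step 1 — column means:
  mean(U) = (1 + 7 + 5 + 4 + 7 + 8) / 6 = 32/6 = 5.3333
  mean(V) = (1 + 4 + 7 + 7 + 2 + 7) / 6 = 28/6 = 4.6667

Step 2 — sample variances and covariances s[i,j] = (1/(n-1)) · Σ_k (x_{k,i} - mean_i) · (x_{k,j} - mean_j), with n-1 = 5:
  s[U,U] = ((-4.3333)·(-4.3333) + (1.6667)·(1.6667) + (-0.3333)·(-0.3333) + (-1.3333)·(-1.3333) + (1.6667)·(1.6667) + (2.6667)·(2.6667)) / 5 = 33.3333/5 = 6.6667
  s[U,V] = ((-4.3333)·(-3.6667) + (1.6667)·(-0.6667) + (-0.3333)·(2.3333) + (-1.3333)·(2.3333) + (1.6667)·(-2.6667) + (2.6667)·(2.3333)) / 5 = 12.6667/5 = 2.5333
  s[V,V] = ((-3.6667)·(-3.6667) + (-0.6667)·(-0.6667) + (2.3333)·(2.3333) + (2.3333)·(2.3333) + (-2.6667)·(-2.6667) + (2.3333)·(2.3333)) / 5 = 37.3333/5 = 7.4667
  Sample standard deviations s_i = √(s[i,i]):
  s(U) = √(6.6667) = 2.582
  s(V) = √(7.4667) = 2.7325

Step 3 — r_{ij} = s_{ij} / (s_i · s_j):
  r[U,U] = 1 (diagonal).
  r[U,V] = 2.5333 / (2.582 · 2.7325) = 2.5333 / 7.0553 = 0.3591
  r[V,V] = 1 (diagonal).

R is symmetric with unit diagonal. Assembling:

R = [[1, 0.3591],
 [0.3591, 1]]


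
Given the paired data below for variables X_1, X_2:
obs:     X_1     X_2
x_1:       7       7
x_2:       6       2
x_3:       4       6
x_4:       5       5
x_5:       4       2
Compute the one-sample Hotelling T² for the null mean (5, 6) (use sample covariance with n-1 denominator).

Step 1 — sample mean vector:
  mean(X_1) = (7 + 6 + 4 + 5 + 4) / 5 = 26/5 = 5.2
  mean(X_2) = (7 + 2 + 6 + 5 + 2) / 5 = 22/5 = 4.4
  x̄ = (5.2, 4.4),  deviation x̄ - mu_0 = (5.2, 4.4) - (5, 6) = (0.2, -1.6).

Step 2 — sample covariance matrix, S[i,j] = (1/(n-1)) · Σ_k (x_{k,i} - mean_i) · (x_{k,j} - mean_j), divisor n-1 = 4:
  S[X_1,X_1] = ((1.8)·(1.8) + (0.8)·(0.8) + (-1.2)·(-1.2) + (-0.2)·(-0.2) + (-1.2)·(-1.2)) / 4 = 6.8/4 = 1.7
  S[X_1,X_2] = ((1.8)·(2.6) + (0.8)·(-2.4) + (-1.2)·(1.6) + (-0.2)·(0.6) + (-1.2)·(-2.4)) / 4 = 3.6/4 = 0.9
  S[X_2,X_2] = ((2.6)·(2.6) + (-2.4)·(-2.4) + (1.6)·(1.6) + (0.6)·(0.6) + (-2.4)·(-2.4)) / 4 = 21.2/4 = 5.3
  S = [[1.7, 0.9],
 [0.9, 5.3]].

Step 3 — invert S. det(S) = 1.7·5.3 - (0.9)² = 8.2.
  S^{-1} = (1/det) · [[d, -b], [-b, a]] = [[0.6463, -0.1098],
 [-0.1098, 0.2073]].

Step 4 — quadratic form (x̄ - mu_0)^T · S^{-1} · (x̄ - mu_0):
  S^{-1} · (x̄ - mu_0) = (0.3049, -0.3537),
  (x̄ - mu_0)^T · [...] = (0.2)·(0.3049) + (-1.6)·(-0.3537) = 0.6268.

Step 5 — scale by n: T² = 5 · 0.6268 = 3.1341.

T² ≈ 3.1341


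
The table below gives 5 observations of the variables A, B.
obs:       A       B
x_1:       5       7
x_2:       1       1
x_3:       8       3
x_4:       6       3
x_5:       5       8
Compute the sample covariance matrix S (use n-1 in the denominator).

Step 1 — column means:
  mean(A) = (5 + 1 + 8 + 6 + 5) / 5 = 25/5 = 5
  mean(B) = (7 + 1 + 3 + 3 + 8) / 5 = 22/5 = 4.4

Step 2 — sample covariance S[i,j] = (1/(n-1)) · Σ_k (x_{k,i} - mean_i) · (x_{k,j} - mean_j), with n-1 = 4.
  S[A,A] = ((0)·(0) + (-4)·(-4) + (3)·(3) + (1)·(1) + (0)·(0)) / 4 = 26/4 = 6.5
  S[A,B] = ((0)·(2.6) + (-4)·(-3.4) + (3)·(-1.4) + (1)·(-1.4) + (0)·(3.6)) / 4 = 8/4 = 2
  S[B,B] = ((2.6)·(2.6) + (-3.4)·(-3.4) + (-1.4)·(-1.4) + (-1.4)·(-1.4) + (3.6)·(3.6)) / 4 = 35.2/4 = 8.8

S is symmetric (S[j,i] = S[i,j]). Assembling:

S = [[6.5, 2],
 [2, 8.8]]


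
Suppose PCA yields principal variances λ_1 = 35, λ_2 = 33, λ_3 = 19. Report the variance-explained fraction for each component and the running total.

Step 1 — total variance = trace(Sigma) = Σ λ_i = 35 + 33 + 19 = 87.

Step 2 — fraction explained by component i = λ_i / Σ λ:
  PC1: 35/87 = 0.4023
  PC2: 33/87 = 0.3793
  PC3: 19/87 = 0.2184

Step 3 — cumulative fraction after k components = (λ_1 + ... + λ_k) / Σ λ:
  k = 1: 35/87 = 0.4023
  k = 2: (35 + 33)/87 = 68/87 = 0.7816
  k = 3: (35 + 33 + 19)/87 = 87/87 = 1

Summary (fraction, with percent):

explained: PC1 0.4023 (40.23%), PC2 0.3793 (37.93%), PC3 0.2184 (21.84%);  cumulative: 0.4023, 0.7816, 1


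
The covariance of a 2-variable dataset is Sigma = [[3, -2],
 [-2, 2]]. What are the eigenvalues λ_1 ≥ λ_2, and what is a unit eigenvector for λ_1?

Step 1 — characteristic polynomial of 2×2 Sigma:
  det(Sigma - λI) = λ² - trace · λ + det = 0.
  trace = 3 + 2 = 5, det = 3·2 - (-2)² = 2.
Step 2 — discriminant:
  Δ = trace² - 4·det = 25 - 8 = 17.
Step 3 — eigenvalues:
  λ = (trace ± √Δ)/2 = (5 ± 4.1231)/2,
  λ_1 = 4.5616,  λ_2 = 0.4384.

Step 4 — unit eigenvector for λ_1: solve (Sigma - λ_1 I)v = 0. First row:
  (3 - 4.5616)·v_x + (-2)·v_y = 0, i.e. (-1.5616)·v_x + (-2)·v_y = 0,
  so v ∝ (b, λ_1 - a) = (-2, 1.5616); multiply by -1 so the first entry is positive: u = (2, -1.5616).
  ||u|| = √((2)² + (-1.5616)²) = √(6.4384) ≈ 2.5374,
  v_1 = u/||u|| ≈ (0.7882, -0.6154) (||v_1|| = 1).

λ_1 = 4.5616,  λ_2 = 0.4384;  v_1 ≈ (0.7882, -0.6154)


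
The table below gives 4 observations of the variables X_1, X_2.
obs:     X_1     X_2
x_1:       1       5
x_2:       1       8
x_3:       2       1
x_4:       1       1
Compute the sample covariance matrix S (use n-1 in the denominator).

Step 1 — column means:
  mean(X_1) = (1 + 1 + 2 + 1) / 4 = 5/4 = 1.25
  mean(X_2) = (5 + 8 + 1 + 1) / 4 = 15/4 = 3.75

Step 2 — sample covariance S[i,j] = (1/(n-1)) · Σ_k (x_{k,i} - mean_i) · (x_{k,j} - mean_j), with n-1 = 3.
  S[X_1,X_1] = ((-0.25)·(-0.25) + (-0.25)·(-0.25) + (0.75)·(0.75) + (-0.25)·(-0.25)) / 3 = 0.75/3 = 0.25
  S[X_1,X_2] = ((-0.25)·(1.25) + (-0.25)·(4.25) + (0.75)·(-2.75) + (-0.25)·(-2.75)) / 3 = -2.75/3 = -0.9167
  S[X_2,X_2] = ((1.25)·(1.25) + (4.25)·(4.25) + (-2.75)·(-2.75) + (-2.75)·(-2.75)) / 3 = 34.75/3 = 11.5833

S is symmetric (S[j,i] = S[i,j]). Assembling:

S = [[0.25, -0.9167],
 [-0.9167, 11.5833]]


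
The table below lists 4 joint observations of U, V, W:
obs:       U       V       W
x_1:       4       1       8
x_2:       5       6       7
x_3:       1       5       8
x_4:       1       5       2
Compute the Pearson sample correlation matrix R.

Step 1 — column means:
  mean(U) = (4 + 5 + 1 + 1) / 4 = 11/4 = 2.75
  mean(V) = (1 + 6 + 5 + 5) / 4 = 17/4 = 4.25
  mean(W) = (8 + 7 + 8 + 2) / 4 = 25/4 = 6.25

Step 2 — sample variances and covariances s[i,j] = (1/(n-1)) · Σ_k (x_{k,i} - mean_i) · (x_{k,j} - mean_j), with n-1 = 3:
  s[U,U] = ((1.25)·(1.25) + (2.25)·(2.25) + (-1.75)·(-1.75) + (-1.75)·(-1.75)) / 3 = 12.75/3 = 4.25
  s[U,V] = ((1.25)·(-3.25) + (2.25)·(1.75) + (-1.75)·(0.75) + (-1.75)·(0.75)) / 3 = -2.75/3 = -0.9167
  s[U,W] = ((1.25)·(1.75) + (2.25)·(0.75) + (-1.75)·(1.75) + (-1.75)·(-4.25)) / 3 = 8.25/3 = 2.75
  s[V,V] = ((-3.25)·(-3.25) + (1.75)·(1.75) + (0.75)·(0.75) + (0.75)·(0.75)) / 3 = 14.75/3 = 4.9167
  s[V,W] = ((-3.25)·(1.75) + (1.75)·(0.75) + (0.75)·(1.75) + (0.75)·(-4.25)) / 3 = -6.25/3 = -2.0833
  s[W,W] = ((1.75)·(1.75) + (0.75)·(0.75) + (1.75)·(1.75) + (-4.25)·(-4.25)) / 3 = 24.75/3 = 8.25
  Sample standard deviations s_i = √(s[i,i]):
  s(U) = √(4.25) = 2.0616
  s(V) = √(4.9167) = 2.2174
  s(W) = √(8.25) = 2.8723

Step 3 — r_{ij} = s_{ij} / (s_i · s_j):
  r[U,U] = 1 (diagonal).
  r[U,V] = -0.9167 / (2.0616 · 2.2174) = -0.9167 / 4.5712 = -0.2005
  r[U,W] = 2.75 / (2.0616 · 2.8723) = 2.75 / 5.9214 = 0.4644
  r[V,V] = 1 (diagonal).
  r[V,W] = -2.0833 / (2.2174 · 2.8723) = -2.0833 / 6.3689 = -0.3271
  r[W,W] = 1 (diagonal).

R is symmetric with unit diagonal. Assembling:

R = [[1, -0.2005, 0.4644],
 [-0.2005, 1, -0.3271],
 [0.4644, -0.3271, 1]]


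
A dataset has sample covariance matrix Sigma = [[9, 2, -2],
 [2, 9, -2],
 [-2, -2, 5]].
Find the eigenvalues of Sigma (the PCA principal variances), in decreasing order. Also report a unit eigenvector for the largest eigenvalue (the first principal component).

Step 1 — characteristic polynomial p(λ) = det(λI - Sigma) = λ³ - tr·λ² + c_1·λ - det, where tr = trace, c_1 = sum of the principal 2×2 minors, det = det(Sigma):
  tr = 9 + 9 + 5 = 23,
  c_1 = (9·9 - (2)²) + (9·5 - (-2)²) + (9·5 - (-2)²) = 77 + 41 + 41 = 159,
  det = 9·(9·5 - (-2)²) - (2)·((2)·5 - (-2)·(-2)) + (-2)·((2)·(-2) - 9·(-2)) = 9·(41) - (2)·(6) + (-2)·(14) = 329.
  So p(λ) = λ³ - 23λ² + 159λ - 329.
Step 2 — look for an integer root (rational root theorem: any rational root is an integer divisor of 329). Testing λ = 7:
  p(7) = 343 - 1127 + 1113 - 329 = 0  ✓
  Dividing out (λ - 7): p(λ) = (λ - 7)(λ² - 16λ + 47).
Step 3 — remaining eigenvalues from the quadratic λ² - 16λ + 47 = 0:
  Δ = 16² - 4·47 = 256 - 188 = 68,  λ = (16 ± √68)/2 = (16 ± 8.2462)/2 ≈ 12.1231 or 3.8769.
  Sorted: λ_1 = 12.1231,  λ_2 = 7,  λ_3 = 3.8769  (check: sum = 23 = tr ✓).

Step 4 — unit eigenvector for λ_1 ≈ 12.1231: v spans the null space of (Sigma - λ_1 I), whose rows are
  r_1 = (-3.1231, 2, -2),  r_2 = (2, -3.1231, -2),  r_3 = (-2, -2, -7.1231).
  v is orthogonal to every row, so take v ∝ r_1 × r_2 = ((2)·(-2) - (-2)·(-3.1231), (-2)·(2) - (-3.1231)·(-2), (-3.1231)·(-3.1231) - (2)·(2)) ≈ (-10.2462, -10.2462, 5.7538).
  Rescale (multiply by -1 so the first nonzero entry is positive): u = (10.2462, 10.2462, -5.7538).
  ||u|| = √((10.2462)² + (10.2462)² + (-5.7538)²) = √(243.0758) ≈ 15.5909,  v_1 = u/||u|| ≈ (0.6572, 0.6572, -0.369) (||v_1|| = 1).

λ_1 = 12.1231,  λ_2 = 7,  λ_3 = 3.8769;  v_1 ≈ (0.6572, 0.6572, -0.369)
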